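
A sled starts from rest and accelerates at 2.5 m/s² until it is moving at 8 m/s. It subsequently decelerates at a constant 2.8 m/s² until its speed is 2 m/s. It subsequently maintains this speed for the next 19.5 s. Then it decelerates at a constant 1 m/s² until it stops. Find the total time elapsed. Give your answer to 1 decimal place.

26.8 s

Phase 1 (accelerating): v₀ = 0 m/s, a = 2.5 m/s².
v = v₀ + at → t = (8 − 0) / 2.5 = 3.20 s
v² = v₀² + 2aΔx → Δx = (8² − 0²)/(2·2.5) = 12.8 m

Phase 2 (decelerating): v₀ = 8.00 m/s, a = -2.8 m/s².
v = v₀ + at → t = (2 − 8.00) / -2.8 = 2.14 s
v² = v₀² + 2aΔx → Δx = (2² − 8.00²)/(2·-2.8) = 10.7 m

Phase 3 (constant speed): v₀ = 2.00 m/s, a = 0 m/s².
v = v₀ + at = 2.00 + (0)(19.5) = 2.00 m/s
Δx = v₀t + ½at² = 2.00·19.5 + 0.5·0·19.5² = 39.0 m

Phase 4 (decelerating): v₀ = 2.00 m/s, a = -1 m/s².
v = v₀ + at → t = (0 − 2.00) / -1 = 2.00 s
v² = v₀² + 2aΔx → Δx = (0² − 2.00²)/(2·-1) = 2.00 m
Total time = 3.20 + 2.14 + 19.5 + 2.00 = 26.8 s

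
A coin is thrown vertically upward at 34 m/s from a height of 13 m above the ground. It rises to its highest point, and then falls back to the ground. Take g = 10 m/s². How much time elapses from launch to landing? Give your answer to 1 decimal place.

Phase 1 (rising): v₀ = 34.0 m/s, a = -10 m/s².
v = v₀ + at → t = (0 − 34.0) / -10 = 3.40 s
v² = v₀² + 2aΔx → Δx = (0² − 34.0²)/(2·-10) = 57.8 m

Phase 2 (falling): v₀ = 0 m/s, a = -10 m/s².
Falls 70.8 m from rest: t = √(2·70.8/10) = 3.76 s; v = g·t = 37.6 m/s.
Total time = 3.40 + 3.76 = 7.16 s

7.2 s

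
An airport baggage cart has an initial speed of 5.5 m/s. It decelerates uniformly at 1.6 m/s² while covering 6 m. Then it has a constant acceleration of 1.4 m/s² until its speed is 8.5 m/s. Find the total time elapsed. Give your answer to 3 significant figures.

Phase 1 (decelerating): v₀ = 5.50 m/s, a = -1.6 m/s².
v² = v₀² + 2aΔx = 5.50² + 2·-1.6·6 = 11.0 → v = 3.32 m/s
t = (v − v₀)/a = (3.32 − 5.50)/-1.6 = 1.36 s

Phase 2 (accelerating): v₀ = 3.32 m/s, a = 1.4 m/s².
v = v₀ + at → t = (8.5 − 3.32) / 1.4 = 3.70 s
v² = v₀² + 2aΔx → Δx = (8.5² − 3.32²)/(2·1.4) = 21.9 m
Total time = 1.36 + 3.70 = 5.06 s

5.06 s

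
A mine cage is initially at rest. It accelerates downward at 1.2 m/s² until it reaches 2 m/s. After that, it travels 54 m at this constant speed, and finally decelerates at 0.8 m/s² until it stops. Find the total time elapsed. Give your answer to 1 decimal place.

31.2 s

Phase 1 (accelerating): v₀ = 0 m/s, a = 1.2 m/s².
v = v₀ + at → t = (2 − 0) / 1.2 = 1.67 s
v² = v₀² + 2aΔx → Δx = (2² − 0²)/(2·1.2) = 1.67 m

Phase 2 (constant speed): v₀ = 2.00 m/s, a = 0 m/s².
Constant speed: t = d/v = 54/2.00 = 27.0 s

Phase 3 (decelerating): v₀ = 2.00 m/s, a = -0.8 m/s².
v = v₀ + at → t = (0 − 2.00) / -0.8 = 2.50 s
v² = v₀² + 2aΔx → Δx = (0² − 2.00²)/(2·-0.8) = 2.50 m
Total time = 1.67 + 27.0 + 2.50 = 31.2 s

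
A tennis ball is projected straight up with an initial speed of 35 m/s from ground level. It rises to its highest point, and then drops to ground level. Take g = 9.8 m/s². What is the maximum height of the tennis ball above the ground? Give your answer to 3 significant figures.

62.5 m

Phase 1 (rising): v₀ = 35.0 m/s, a = -9.8 m/s².
v = v₀ + at → t = (0 − 35.0) / -9.8 = 3.57 s
v² = v₀² + 2aΔx → Δx = (0² − 35.0²)/(2·-9.8) = 62.5 m
Maximum height = 62.5 m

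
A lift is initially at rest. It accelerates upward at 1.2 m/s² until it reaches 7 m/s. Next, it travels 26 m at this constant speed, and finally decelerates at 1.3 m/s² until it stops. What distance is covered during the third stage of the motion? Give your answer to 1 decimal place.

Phase 1 (accelerating): v₀ = 0 m/s, a = 1.2 m/s².
v = v₀ + at → t = (7 − 0) / 1.2 = 5.83 s
v² = v₀² + 2aΔx → Δx = (7² − 0²)/(2·1.2) = 20.4 m

Phase 2 (constant speed): v₀ = 7.00 m/s, a = 0 m/s².
Constant speed: t = d/v = 26/7.00 = 3.71 s

Phase 3 (decelerating): v₀ = 7.00 m/s, a = -1.3 m/s².
v = v₀ + at → t = (0 − 7.00) / -1.3 = 5.38 s
v² = v₀² + 2aΔx → Δx = (0² − 7.00²)/(2·-1.3) = 18.8 m
Distance in phase 3 = 18.8 m

18.8 m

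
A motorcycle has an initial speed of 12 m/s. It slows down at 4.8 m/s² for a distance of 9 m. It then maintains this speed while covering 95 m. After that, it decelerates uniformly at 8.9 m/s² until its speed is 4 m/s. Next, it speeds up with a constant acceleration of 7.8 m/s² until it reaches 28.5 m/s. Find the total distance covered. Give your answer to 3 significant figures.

Phase 1 (decelerating): v₀ = 12.0 m/s, a = -4.8 m/s².
v² = v₀² + 2aΔx = 12.0² + 2·-4.8·9 = 57.6 → v = 7.59 m/s
t = (v − v₀)/a = (7.59 − 12.0)/-4.8 = 0.919 s

Phase 2 (constant speed): v₀ = 7.59 m/s, a = 0 m/s².
Constant speed: t = d/v = 95/7.59 = 12.5 s

Phase 3 (decelerating): v₀ = 7.59 m/s, a = -8.9 m/s².
v = v₀ + at → t = (4 − 7.59) / -8.9 = 0.403 s
v² = v₀² + 2aΔx → Δx = (4² − 7.59²)/(2·-8.9) = 2.34 m

Phase 4 (accelerating): v₀ = 4.00 m/s, a = 7.8 m/s².
v = v₀ + at → t = (28.5 − 4.00) / 7.8 = 3.14 s
v² = v₀² + 2aΔx → Δx = (28.5² − 4.00²)/(2·7.8) = 51.0 m
Total distance = 9.00 + 95.0 + 2.34 + 51.0 = 157 m

157 m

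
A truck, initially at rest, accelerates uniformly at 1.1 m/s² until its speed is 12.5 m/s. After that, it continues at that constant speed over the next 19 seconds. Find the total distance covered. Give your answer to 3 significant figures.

309 m

Phase 1 (accelerating): v₀ = 0 m/s, a = 1.1 m/s².
v = v₀ + at → t = (12.5 − 0) / 1.1 = 11.4 s
v² = v₀² + 2aΔx → Δx = (12.5² − 0²)/(2·1.1) = 71.0 m

Phase 2 (constant speed): v₀ = 12.5 m/s, a = 0 m/s².
v = v₀ + at = 12.5 + (0)(19) = 12.5 m/s
Δx = v₀t + ½at² = 12.5·19 + 0.5·0·19² = 238 m
Total distance = 71.0 + 238 = 309 m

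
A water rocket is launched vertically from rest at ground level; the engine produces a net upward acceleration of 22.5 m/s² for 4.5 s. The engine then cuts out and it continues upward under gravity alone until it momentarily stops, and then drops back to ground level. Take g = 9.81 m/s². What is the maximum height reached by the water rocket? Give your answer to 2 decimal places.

750.32 m

Phase 1 (powered ascent): v₀ = 0 m/s, a = 22.5 m/s².
v = v₀ + at = 0 + (22.5)(4.5) = 101 m/s
Δx = v₀t + ½at² = 0·4.5 + 0.5·22.5·4.5² = 228 m

Phase 2 (coasting upward): v₀ = 101 m/s, a = -9.81 m/s².
v = v₀ + at → t = (0 − 101) / -9.81 = 10.3 s
v² = v₀² + 2aΔx → Δx = (0² − 101²)/(2·-9.81) = 523 m
Maximum height = 228 + 523 = 750 m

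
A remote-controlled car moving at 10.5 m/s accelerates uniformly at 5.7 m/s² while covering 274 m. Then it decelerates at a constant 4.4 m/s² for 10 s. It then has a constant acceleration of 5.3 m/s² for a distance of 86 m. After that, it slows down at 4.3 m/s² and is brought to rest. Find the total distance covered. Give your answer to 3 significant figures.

834 m

Phase 1 (accelerating): v₀ = 10.5 m/s, a = 5.7 m/s².
v² = v₀² + 2aΔx = 10.5² + 2·5.7·274 = 3230 → v = 56.9 m/s
t = (v − v₀)/a = (56.9 − 10.5)/5.7 = 8.13 s

Phase 2 (decelerating): v₀ = 56.9 m/s, a = -4.4 m/s².
v = v₀ + at = 56.9 + (-4.4)(10) = 12.9 m/s
Δx = v₀t + ½at² = 56.9·10 + 0.5·-4.4·10² = 349 m

Phase 3 (accelerating): v₀ = 12.9 m/s, a = 5.3 m/s².
v² = v₀² + 2aΔx = 12.9² + 2·5.3·86 = 1080 → v = 32.8 m/s
t = (v − v₀)/a = (32.8 − 12.9)/5.3 = 3.76 s

Phase 4 (decelerating): v₀ = 32.8 m/s, a = -4.3 m/s².
v = v₀ + at → t = (0 − 32.8) / -4.3 = 7.63 s
v² = v₀² + 2aΔx → Δx = (0² − 32.8²)/(2·-4.3) = 125 m
Total distance = 274 + 349 + 86.0 + 125 = 834 m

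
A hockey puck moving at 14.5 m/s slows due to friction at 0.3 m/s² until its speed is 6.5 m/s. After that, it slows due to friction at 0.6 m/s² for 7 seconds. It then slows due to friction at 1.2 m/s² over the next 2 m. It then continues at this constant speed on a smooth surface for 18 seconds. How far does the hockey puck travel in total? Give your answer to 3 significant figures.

325 m

Phase 1 (decelerating): v₀ = 14.5 m/s, a = -0.3 m/s².
v = v₀ + at → t = (6.5 − 14.5) / -0.3 = 26.7 s
v² = v₀² + 2aΔx → Δx = (6.5² − 14.5²)/(2·-0.3) = 280 m

Phase 2 (decelerating): v₀ = 6.50 m/s, a = -0.6 m/s².
v = v₀ + at = 6.50 + (-0.6)(7) = 2.30 m/s
Δx = v₀t + ½at² = 6.50·7 + 0.5·-0.6·7² = 30.8 m

Phase 3 (decelerating): v₀ = 2.30 m/s, a = -1.2 m/s².
v² = v₀² + 2aΔx = 2.30² + 2·-1.2·2 = 0.490 → v = 0.700 m/s
t = (v − v₀)/a = (0.700 − 2.30)/-1.2 = 1.33 s

Phase 4 (constant speed): v₀ = 0.700 m/s, a = 0 m/s².
v = v₀ + at = 0.700 + (0)(18) = 0.700 m/s
Δx = v₀t + ½at² = 0.700·18 + 0.5·0·18² = 12.6 m
Total distance = 280 + 30.8 + 2.00 + 12.6 = 325 m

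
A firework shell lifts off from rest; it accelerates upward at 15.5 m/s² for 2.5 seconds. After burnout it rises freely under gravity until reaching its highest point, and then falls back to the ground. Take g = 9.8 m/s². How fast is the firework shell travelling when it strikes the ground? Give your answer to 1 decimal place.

Phase 1 (powered ascent): v₀ = 0 m/s, a = 15.5 m/s².
v = v₀ + at = 0 + (15.5)(2.5) = 38.8 m/s
Δx = v₀t + ½at² = 0·2.5 + 0.5·15.5·2.5² = 48.4 m

Phase 2 (coasting upward): v₀ = 38.8 m/s, a = -9.8 m/s².
v = v₀ + at → t = (0 − 38.8) / -9.8 = 3.95 s
v² = v₀² + 2aΔx → Δx = (0² − 38.8²)/(2·-9.8) = 76.6 m

Phase 3 (free fall): v₀ = 0 m/s, a = -9.8 m/s².
Falls 125 m from rest: t = √(2·125/9.8) = 5.05 s; v = g·t = 49.5 m/s.
Impact speed = 49.5 m/s

49.5 m/s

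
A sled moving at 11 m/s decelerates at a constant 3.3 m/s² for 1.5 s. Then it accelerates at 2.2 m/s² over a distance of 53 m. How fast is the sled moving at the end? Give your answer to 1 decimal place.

16.4 m/s

Phase 1 (decelerating): v₀ = 11.0 m/s, a = -3.3 m/s².
v = v₀ + at = 11.0 + (-3.3)(1.5) = 6.05 m/s
Δx = v₀t + ½at² = 11.0·1.5 + 0.5·-3.3·1.5² = 12.8 m

Phase 2 (accelerating): v₀ = 6.05 m/s, a = 2.2 m/s².
v² = v₀² + 2aΔx = 6.05² + 2·2.2·53 = 270 → v = 16.4 m/s
t = (v − v₀)/a = (16.4 − 6.05)/2.2 = 4.72 s
Final speed = 16.4 m/s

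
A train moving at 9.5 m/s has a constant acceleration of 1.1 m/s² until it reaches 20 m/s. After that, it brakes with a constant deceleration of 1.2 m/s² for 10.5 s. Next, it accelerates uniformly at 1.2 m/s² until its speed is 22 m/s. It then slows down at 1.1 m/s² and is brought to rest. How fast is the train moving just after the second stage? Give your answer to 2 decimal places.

7.40 m/s

Phase 1 (accelerating): v₀ = 9.50 m/s, a = 1.1 m/s².
v = v₀ + at → t = (20 − 9.50) / 1.1 = 9.55 s
v² = v₀² + 2aΔx → Δx = (20² − 9.50²)/(2·1.1) = 141 m

Phase 2 (decelerating): v₀ = 20.0 m/s, a = -1.2 m/s².
v = v₀ + at = 20.0 + (-1.2)(10.5) = 7.40 m/s
Δx = v₀t + ½at² = 20.0·10.5 + 0.5·-1.2·10.5² = 144 m
Speed at end of phase 2 = 7.40 m/s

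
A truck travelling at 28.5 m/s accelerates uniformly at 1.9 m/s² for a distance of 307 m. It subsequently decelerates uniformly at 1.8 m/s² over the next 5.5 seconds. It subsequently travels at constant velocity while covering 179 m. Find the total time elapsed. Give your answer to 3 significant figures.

Phase 1 (accelerating): v₀ = 28.5 m/s, a = 1.9 m/s².
v² = v₀² + 2aΔx = 28.5² + 2·1.9·307 = 1980 → v = 44.5 m/s
t = (v − v₀)/a = (44.5 − 28.5)/1.9 = 8.41 s

Phase 2 (decelerating): v₀ = 44.5 m/s, a = -1.8 m/s².
v = v₀ + at = 44.5 + (-1.8)(5.5) = 34.6 m/s
Δx = v₀t + ½at² = 44.5·5.5 + 0.5·-1.8·5.5² = 217 m

Phase 3 (constant speed): v₀ = 34.6 m/s, a = 0 m/s².
Constant speed: t = d/v = 179/34.6 = 5.18 s
Total time = 8.41 + 5.50 + 5.18 = 19.1 s

19.1 s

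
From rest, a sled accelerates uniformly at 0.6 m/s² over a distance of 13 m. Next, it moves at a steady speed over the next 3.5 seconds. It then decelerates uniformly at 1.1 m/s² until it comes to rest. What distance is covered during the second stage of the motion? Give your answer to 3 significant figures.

13.8 m

Phase 1 (accelerating): v₀ = 0 m/s, a = 0.6 m/s².
v² = v₀² + 2aΔx = 0² + 2·0.6·13 = 15.6 → v = 3.95 m/s
t = (v − v₀)/a = (3.95 − 0)/0.6 = 6.58 s

Phase 2 (constant speed): v₀ = 3.95 m/s, a = 0 m/s².
v = v₀ + at = 3.95 + (0)(3.5) = 3.95 m/s
Δx = v₀t + ½at² = 3.95·3.5 + 0.5·0·3.5² = 13.8 m
Distance in phase 2 = 13.8 m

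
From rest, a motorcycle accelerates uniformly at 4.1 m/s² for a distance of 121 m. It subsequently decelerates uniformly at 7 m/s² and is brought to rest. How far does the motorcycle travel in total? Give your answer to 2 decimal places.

Phase 1 (accelerating): v₀ = 0 m/s, a = 4.1 m/s².
v² = v₀² + 2aΔx = 0² + 2·4.1·121 = 992 → v = 31.5 m/s
t = (v − v₀)/a = (31.5 − 0)/4.1 = 7.68 s

Phase 2 (decelerating): v₀ = 31.5 m/s, a = -7 m/s².
v = v₀ + at → t = (0 − 31.5) / -7 = 4.50 s
v² = v₀² + 2aΔx → Δx = (0² − 31.5²)/(2·-7) = 70.9 m
Total distance = 121 + 70.9 = 192 m

191.87 m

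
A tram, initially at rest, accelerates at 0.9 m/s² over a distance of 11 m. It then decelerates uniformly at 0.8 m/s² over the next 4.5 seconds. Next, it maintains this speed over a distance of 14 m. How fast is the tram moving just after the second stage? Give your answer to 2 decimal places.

0.85 m/s

Phase 1 (accelerating): v₀ = 0 m/s, a = 0.9 m/s².
v² = v₀² + 2aΔx = 0² + 2·0.9·11 = 19.8 → v = 4.45 m/s
t = (v − v₀)/a = (4.45 − 0)/0.9 = 4.94 s

Phase 2 (decelerating): v₀ = 4.45 m/s, a = -0.8 m/s².
v = v₀ + at = 4.45 + (-0.8)(4.5) = 0.850 m/s
Δx = v₀t + ½at² = 4.45·4.5 + 0.5·-0.8·4.5² = 11.9 m
Speed at end of phase 2 = 0.850 m/s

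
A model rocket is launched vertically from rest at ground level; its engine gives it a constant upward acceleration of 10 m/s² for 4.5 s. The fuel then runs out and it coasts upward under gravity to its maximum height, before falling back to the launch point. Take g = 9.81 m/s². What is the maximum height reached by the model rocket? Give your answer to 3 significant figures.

Phase 1 (powered ascent): v₀ = 0 m/s, a = 10 m/s².
v = v₀ + at = 0 + (10)(4.5) = 45.0 m/s
Δx = v₀t + ½at² = 0·4.5 + 0.5·10·4.5² = 101 m

Phase 2 (coasting upward): v₀ = 45.0 m/s, a = -9.81 m/s².
v = v₀ + at → t = (0 − 45.0) / -9.81 = 4.59 s
v² = v₀² + 2aΔx → Δx = (0² − 45.0²)/(2·-9.81) = 103 m
Maximum height = 101 + 103 = 204 m

204 m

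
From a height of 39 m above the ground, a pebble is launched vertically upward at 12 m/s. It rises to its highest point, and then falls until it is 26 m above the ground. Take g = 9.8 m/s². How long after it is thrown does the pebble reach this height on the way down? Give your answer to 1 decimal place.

3.3 s

Phase 1 (rising): v₀ = 12.0 m/s, a = -9.8 m/s².
v = v₀ + at → t = (0 − 12.0) / -9.8 = 1.22 s
v² = v₀² + 2aΔx → Δx = (0² − 12.0²)/(2·-9.8) = 7.35 m

Phase 2 (falling): v₀ = 0 m/s, a = -9.8 m/s².
Falls 20.3 m from rest: t = √(2·20.3/9.8) = 2.04 s; v = g·t = 20.0 m/s.
Total time = 1.22 + 2.04 = 3.26 s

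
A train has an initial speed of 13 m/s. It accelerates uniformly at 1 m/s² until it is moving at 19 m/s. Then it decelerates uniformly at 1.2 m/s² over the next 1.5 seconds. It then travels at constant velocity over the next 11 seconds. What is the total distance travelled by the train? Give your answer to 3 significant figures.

312 m

Phase 1 (accelerating): v₀ = 13.0 m/s, a = 1 m/s².
v = v₀ + at → t = (19 − 13.0) / 1 = 6.00 s
v² = v₀² + 2aΔx → Δx = (19² − 13.0²)/(2·1) = 96.0 m

Phase 2 (decelerating): v₀ = 19.0 m/s, a = -1.2 m/s².
v = v₀ + at = 19.0 + (-1.2)(1.5) = 17.2 m/s
Δx = v₀t + ½at² = 19.0·1.5 + 0.5·-1.2·1.5² = 27.1 m

Phase 3 (constant speed): v₀ = 17.2 m/s, a = 0 m/s².
v = v₀ + at = 17.2 + (0)(11) = 17.2 m/s
Δx = v₀t + ½at² = 17.2·11 + 0.5·0·11² = 189 m
Total distance = 96.0 + 27.1 + 189 = 312 m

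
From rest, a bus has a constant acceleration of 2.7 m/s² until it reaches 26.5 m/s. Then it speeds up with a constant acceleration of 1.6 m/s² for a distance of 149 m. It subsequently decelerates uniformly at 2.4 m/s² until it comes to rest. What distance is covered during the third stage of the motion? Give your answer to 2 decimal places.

Phase 1 (accelerating): v₀ = 0 m/s, a = 2.7 m/s².
v = v₀ + at → t = (26.5 − 0) / 2.7 = 9.81 s
v² = v₀² + 2aΔx → Δx = (26.5² − 0²)/(2·2.7) = 130 m

Phase 2 (accelerating): v₀ = 26.5 m/s, a = 1.6 m/s².
v² = v₀² + 2aΔx = 26.5² + 2·1.6·149 = 1180 → v = 34.3 m/s
t = (v − v₀)/a = (34.3 − 26.5)/1.6 = 4.90 s

Phase 3 (decelerating): v₀ = 34.3 m/s, a = -2.4 m/s².
v = v₀ + at → t = (0 − 34.3) / -2.4 = 14.3 s
v² = v₀² + 2aΔx → Δx = (0² − 34.3²)/(2·-2.4) = 246 m
Distance in phase 3 = 246 m

245.64 m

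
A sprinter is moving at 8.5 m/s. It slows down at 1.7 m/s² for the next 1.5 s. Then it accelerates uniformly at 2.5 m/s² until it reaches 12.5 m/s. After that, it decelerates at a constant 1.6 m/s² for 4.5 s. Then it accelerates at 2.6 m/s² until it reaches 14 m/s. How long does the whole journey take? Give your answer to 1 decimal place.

Phase 1 (decelerating): v₀ = 8.50 m/s, a = -1.7 m/s².
v = v₀ + at = 8.50 + (-1.7)(1.5) = 5.95 m/s
Δx = v₀t + ½at² = 8.50·1.5 + 0.5·-1.7·1.5² = 10.8 m

Phase 2 (accelerating): v₀ = 5.95 m/s, a = 2.5 m/s².
v = v₀ + at → t = (12.5 − 5.95) / 2.5 = 2.62 s
v² = v₀² + 2aΔx → Δx = (12.5² − 5.95²)/(2·2.5) = 24.2 m

Phase 3 (decelerating): v₀ = 12.5 m/s, a = -1.6 m/s².
v = v₀ + at = 12.5 + (-1.6)(4.5) = 5.30 m/s
Δx = v₀t + ½at² = 12.5·4.5 + 0.5·-1.6·4.5² = 40.0 m

Phase 4 (accelerating): v₀ = 5.30 m/s, a = 2.6 m/s².
v = v₀ + at → t = (14 − 5.30) / 2.6 = 3.35 s
v² = v₀² + 2aΔx → Δx = (14² − 5.30²)/(2·2.6) = 32.3 m
Total time = 1.50 + 2.62 + 4.50 + 3.35 = 12.0 s

12.0 s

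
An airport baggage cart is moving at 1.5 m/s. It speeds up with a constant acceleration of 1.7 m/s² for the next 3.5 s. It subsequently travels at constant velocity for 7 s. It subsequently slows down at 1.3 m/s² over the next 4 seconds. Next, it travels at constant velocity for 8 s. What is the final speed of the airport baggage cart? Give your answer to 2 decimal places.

2.25 m/s

Phase 1 (accelerating): v₀ = 1.50 m/s, a = 1.7 m/s².
v = v₀ + at = 1.50 + (1.7)(3.5) = 7.45 m/s
Δx = v₀t + ½at² = 1.50·3.5 + 0.5·1.7·3.5² = 15.7 m

Phase 2 (constant speed): v₀ = 7.45 m/s, a = 0 m/s².
v = v₀ + at = 7.45 + (0)(7) = 7.45 m/s
Δx = v₀t + ½at² = 7.45·7 + 0.5·0·7² = 52.1 m

Phase 3 (decelerating): v₀ = 7.45 m/s, a = -1.3 m/s².
v = v₀ + at = 7.45 + (-1.3)(4) = 2.25 m/s
Δx = v₀t + ½at² = 7.45·4 + 0.5·-1.3·4² = 19.4 m

Phase 4 (constant speed): v₀ = 2.25 m/s, a = 0 m/s².
v = v₀ + at = 2.25 + (0)(8) = 2.25 m/s
Δx = v₀t + ½at² = 2.25·8 + 0.5·0·8² = 18.0 m
Final speed = 2.25 m/s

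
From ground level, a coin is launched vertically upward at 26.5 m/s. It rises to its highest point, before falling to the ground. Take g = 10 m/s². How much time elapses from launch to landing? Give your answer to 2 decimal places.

5.30 s

Phase 1 (rising): v₀ = 26.5 m/s, a = -10 m/s².
v = v₀ + at → t = (0 − 26.5) / -10 = 2.65 s
v² = v₀² + 2aΔx → Δx = (0² − 26.5²)/(2·-10) = 35.1 m

Phase 2 (falling): v₀ = 0 m/s, a = -10 m/s².
Falls 35.1 m from rest: t = √(2·35.1/10) = 2.65 s; v = g·t = 26.5 m/s.
Total time = 2.65 + 2.65 = 5.30 s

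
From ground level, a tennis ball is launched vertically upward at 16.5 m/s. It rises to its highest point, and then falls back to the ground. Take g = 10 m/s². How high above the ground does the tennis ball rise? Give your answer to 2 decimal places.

Phase 1 (rising): v₀ = 16.5 m/s, a = -10 m/s².
v = v₀ + at → t = (0 − 16.5) / -10 = 1.65 s
v² = v₀² + 2aΔx → Δx = (0² − 16.5²)/(2·-10) = 13.6 m
Maximum height = 13.6 m

13.61 m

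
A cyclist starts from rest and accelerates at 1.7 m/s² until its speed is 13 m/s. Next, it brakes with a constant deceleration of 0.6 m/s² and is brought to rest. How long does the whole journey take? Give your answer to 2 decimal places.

Phase 1 (accelerating): v₀ = 0 m/s, a = 1.7 m/s².
v = v₀ + at → t = (13 − 0) / 1.7 = 7.65 s
v² = v₀² + 2aΔx → Δx = (13² − 0²)/(2·1.7) = 49.7 m

Phase 2 (decelerating): v₀ = 13.0 m/s, a = -0.6 m/s².
v = v₀ + at → t = (0 − 13.0) / -0.6 = 21.7 s
v² = v₀² + 2aΔx → Δx = (0² − 13.0²)/(2·-0.6) = 141 m
Total time = 7.65 + 21.7 = 29.3 s

29.31 s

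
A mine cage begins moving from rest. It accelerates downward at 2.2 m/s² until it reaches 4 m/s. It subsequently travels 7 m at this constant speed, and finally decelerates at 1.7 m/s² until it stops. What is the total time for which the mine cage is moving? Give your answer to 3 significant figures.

Phase 1 (accelerating): v₀ = 0 m/s, a = 2.2 m/s².
v = v₀ + at → t = (4 − 0) / 2.2 = 1.82 s
v² = v₀² + 2aΔx → Δx = (4² − 0²)/(2·2.2) = 3.64 m

Phase 2 (constant speed): v₀ = 4.00 m/s, a = 0 m/s².
Constant speed: t = d/v = 7/4.00 = 1.75 s

Phase 3 (decelerating): v₀ = 4.00 m/s, a = -1.7 m/s².
v = v₀ + at → t = (0 − 4.00) / -1.7 = 2.35 s
v² = v₀² + 2aΔx → Δx = (0² − 4.00²)/(2·-1.7) = 4.71 m
Total time = 1.82 + 1.75 + 2.35 = 5.92 s

5.92 s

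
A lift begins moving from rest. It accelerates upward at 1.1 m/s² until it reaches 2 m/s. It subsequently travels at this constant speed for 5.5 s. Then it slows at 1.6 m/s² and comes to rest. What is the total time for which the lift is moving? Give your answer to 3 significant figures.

8.57 s

Phase 1 (accelerating): v₀ = 0 m/s, a = 1.1 m/s².
v = v₀ + at → t = (2 − 0) / 1.1 = 1.82 s
v² = v₀² + 2aΔx → Δx = (2² − 0²)/(2·1.1) = 1.82 m

Phase 2 (constant speed): v₀ = 2.00 m/s, a = 0 m/s².
v = v₀ + at = 2.00 + (0)(5.5) = 2.00 m/s
Δx = v₀t + ½at² = 2.00·5.5 + 0.5·0·5.5² = 11.0 m

Phase 3 (decelerating): v₀ = 2.00 m/s, a = -1.6 m/s².
v = v₀ + at → t = (0 − 2.00) / -1.6 = 1.25 s
v² = v₀² + 2aΔx → Δx = (0² − 2.00²)/(2·-1.6) = 1.25 m
Total time = 1.82 + 5.50 + 1.25 = 8.57 s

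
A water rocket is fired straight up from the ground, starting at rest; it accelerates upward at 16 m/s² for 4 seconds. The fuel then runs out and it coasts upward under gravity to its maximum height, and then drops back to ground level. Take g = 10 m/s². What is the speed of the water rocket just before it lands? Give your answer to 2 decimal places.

Phase 1 (powered ascent): v₀ = 0 m/s, a = 16 m/s².
v = v₀ + at = 0 + (16)(4) = 64.0 m/s
Δx = v₀t + ½at² = 0·4 + 0.5·16·4² = 128 m

Phase 2 (coasting upward): v₀ = 64.0 m/s, a = -10 m/s².
v = v₀ + at → t = (0 − 64.0) / -10 = 6.40 s
v² = v₀² + 2aΔx → Δx = (0² − 64.0²)/(2·-10) = 205 m

Phase 3 (free fall): v₀ = 0 m/s, a = -10 m/s².
Falls 333 m from rest: t = √(2·333/10) = 8.16 s; v = g·t = 81.6 m/s.
Impact speed = 81.6 m/s

81.58 m/s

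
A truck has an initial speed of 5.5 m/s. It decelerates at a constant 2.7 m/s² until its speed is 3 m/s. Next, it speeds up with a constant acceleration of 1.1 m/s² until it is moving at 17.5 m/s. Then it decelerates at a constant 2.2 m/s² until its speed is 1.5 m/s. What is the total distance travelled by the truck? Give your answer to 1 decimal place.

Phase 1 (decelerating): v₀ = 5.50 m/s, a = -2.7 m/s².
v = v₀ + at → t = (3 − 5.50) / -2.7 = 0.926 s
v² = v₀² + 2aΔx → Δx = (3² − 5.50²)/(2·-2.7) = 3.94 m

Phase 2 (accelerating): v₀ = 3.00 m/s, a = 1.1 m/s².
v = v₀ + at → t = (17.5 − 3.00) / 1.1 = 13.2 s
v² = v₀² + 2aΔx → Δx = (17.5² − 3.00²)/(2·1.1) = 135 m

Phase 3 (decelerating): v₀ = 17.5 m/s, a = -2.2 m/s².
v = v₀ + at → t = (1.5 − 17.5) / -2.2 = 7.27 s
v² = v₀² + 2aΔx → Δx = (1.5² − 17.5²)/(2·-2.2) = 69.1 m
Total distance = 3.94 + 135 + 69.1 = 208 m

208.1 m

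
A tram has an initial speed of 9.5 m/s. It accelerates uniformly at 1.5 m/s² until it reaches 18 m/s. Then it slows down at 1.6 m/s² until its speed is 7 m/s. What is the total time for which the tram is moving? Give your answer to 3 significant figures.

Phase 1 (accelerating): v₀ = 9.50 m/s, a = 1.5 m/s².
v = v₀ + at → t = (18 − 9.50) / 1.5 = 5.67 s
v² = v₀² + 2aΔx → Δx = (18² − 9.50²)/(2·1.5) = 77.9 m

Phase 2 (decelerating): v₀ = 18.0 m/s, a = -1.6 m/s².
v = v₀ + at → t = (7 − 18.0) / -1.6 = 6.88 s
v² = v₀² + 2aΔx → Δx = (7² − 18.0²)/(2·-1.6) = 85.9 m
Total time = 5.67 + 6.88 = 12.5 s

12.5 s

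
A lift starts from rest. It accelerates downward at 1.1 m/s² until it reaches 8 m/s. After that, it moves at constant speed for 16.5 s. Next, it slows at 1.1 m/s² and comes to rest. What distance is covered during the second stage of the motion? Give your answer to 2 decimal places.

132.00 m

Phase 1 (accelerating): v₀ = 0 m/s, a = 1.1 m/s².
v = v₀ + at → t = (8 − 0) / 1.1 = 7.27 s
v² = v₀² + 2aΔx → Δx = (8² − 0²)/(2·1.1) = 29.1 m

Phase 2 (constant speed): v₀ = 8.00 m/s, a = 0 m/s².
v = v₀ + at = 8.00 + (0)(16.5) = 8.00 m/s
Δx = v₀t + ½at² = 8.00·16.5 + 0.5·0·16.5² = 132 m
Distance in phase 2 = 132 m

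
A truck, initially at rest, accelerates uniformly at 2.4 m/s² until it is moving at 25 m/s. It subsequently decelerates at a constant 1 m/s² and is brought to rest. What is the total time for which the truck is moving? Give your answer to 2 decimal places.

Phase 1 (accelerating): v₀ = 0 m/s, a = 2.4 m/s².
v = v₀ + at → t = (25 − 0) / 2.4 = 10.4 s
v² = v₀² + 2aΔx → Δx = (25² − 0²)/(2·2.4) = 130 m

Phase 2 (decelerating): v₀ = 25.0 m/s, a = -1 m/s².
v = v₀ + at → t = (0 − 25.0) / -1 = 25.0 s
v² = v₀² + 2aΔx → Δx = (0² − 25.0²)/(2·-1) = 312 m
Total time = 10.4 + 25.0 = 35.4 s

35.42 s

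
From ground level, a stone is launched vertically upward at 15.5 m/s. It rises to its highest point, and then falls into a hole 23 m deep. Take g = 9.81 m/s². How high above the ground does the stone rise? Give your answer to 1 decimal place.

12.2 m

Phase 1 (rising): v₀ = 15.5 m/s, a = -9.81 m/s².
v = v₀ + at → t = (0 − 15.5) / -9.81 = 1.58 s
v² = v₀² + 2aΔx → Δx = (0² − 15.5²)/(2·-9.81) = 12.2 m
Maximum height = 12.2 m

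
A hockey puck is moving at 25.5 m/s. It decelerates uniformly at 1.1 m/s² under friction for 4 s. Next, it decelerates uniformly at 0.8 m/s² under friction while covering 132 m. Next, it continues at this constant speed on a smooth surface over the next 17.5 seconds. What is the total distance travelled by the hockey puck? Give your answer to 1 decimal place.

Phase 1 (decelerating): v₀ = 25.5 m/s, a = -1.1 m/s².
v = v₀ + at = 25.5 + (-1.1)(4) = 21.1 m/s
Δx = v₀t + ½at² = 25.5·4 + 0.5·-1.1·4² = 93.2 m

Phase 2 (decelerating): v₀ = 21.1 m/s, a = -0.8 m/s².
v² = v₀² + 2aΔx = 21.1² + 2·-0.8·132 = 234 → v = 15.3 m/s
t = (v − v₀)/a = (15.3 − 21.1)/-0.8 = 7.25 s

Phase 3 (constant speed): v₀ = 15.3 m/s, a = 0 m/s².
v = v₀ + at = 15.3 + (0)(17.5) = 15.3 m/s
Δx = v₀t + ½at² = 15.3·17.5 + 0.5·0·17.5² = 268 m
Total distance = 93.2 + 132 + 268 = 493 m

492.9 m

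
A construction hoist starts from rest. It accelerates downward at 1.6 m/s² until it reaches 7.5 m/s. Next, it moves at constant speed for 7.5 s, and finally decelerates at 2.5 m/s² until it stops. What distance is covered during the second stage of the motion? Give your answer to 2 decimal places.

Phase 1 (accelerating): v₀ = 0 m/s, a = 1.6 m/s².
v = v₀ + at → t = (7.5 − 0) / 1.6 = 4.69 s
v² = v₀² + 2aΔx → Δx = (7.5² − 0²)/(2·1.6) = 17.6 m

Phase 2 (constant speed): v₀ = 7.50 m/s, a = 0 m/s².
v = v₀ + at = 7.50 + (0)(7.5) = 7.50 m/s
Δx = v₀t + ½at² = 7.50·7.5 + 0.5·0·7.5² = 56.2 m
Distance in phase 2 = 56.2 m

56.25 m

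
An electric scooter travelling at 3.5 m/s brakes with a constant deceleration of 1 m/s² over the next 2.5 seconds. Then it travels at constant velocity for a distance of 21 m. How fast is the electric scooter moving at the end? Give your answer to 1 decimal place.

Phase 1 (decelerating): v₀ = 3.50 m/s, a = -1 m/s².
v = v₀ + at = 3.50 + (-1)(2.5) = 1.00 m/s
Δx = v₀t + ½at² = 3.50·2.5 + 0.5·-1·2.5² = 5.62 m

Phase 2 (constant speed): v₀ = 1.00 m/s, a = 0 m/s².
Constant speed: t = d/v = 21/1.00 = 21.0 s
Final speed = 1.00 m/s

1.0 m/s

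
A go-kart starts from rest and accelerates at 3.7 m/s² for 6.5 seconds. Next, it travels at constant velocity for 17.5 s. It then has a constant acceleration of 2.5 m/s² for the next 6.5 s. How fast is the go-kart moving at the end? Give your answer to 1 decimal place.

40.3 m/s

Phase 1 (accelerating): v₀ = 0 m/s, a = 3.7 m/s².
v = v₀ + at = 0 + (3.7)(6.5) = 24.1 m/s
Δx = v₀t + ½at² = 0·6.5 + 0.5·3.7·6.5² = 78.2 m

Phase 2 (constant speed): v₀ = 24.1 m/s, a = 0 m/s².
v = v₀ + at = 24.1 + (0)(17.5) = 24.1 m/s
Δx = v₀t + ½at² = 24.1·17.5 + 0.5·0·17.5² = 421 m

Phase 3 (accelerating): v₀ = 24.1 m/s, a = 2.5 m/s².
v = v₀ + at = 24.1 + (2.5)(6.5) = 40.3 m/s
Δx = v₀t + ½at² = 24.1·6.5 + 0.5·2.5·6.5² = 209 m
Final speed = 40.3 m/s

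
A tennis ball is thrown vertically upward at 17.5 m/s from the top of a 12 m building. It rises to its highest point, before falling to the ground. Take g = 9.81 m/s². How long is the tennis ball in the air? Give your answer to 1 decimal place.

4.2 s

Phase 1 (rising): v₀ = 17.5 m/s, a = -9.81 m/s².
v = v₀ + at → t = (0 − 17.5) / -9.81 = 1.78 s
v² = v₀² + 2aΔx → Δx = (0² − 17.5²)/(2·-9.81) = 15.6 m

Phase 2 (falling): v₀ = 0 m/s, a = -9.81 m/s².
Falls 27.6 m from rest: t = √(2·27.6/9.81) = 2.37 s; v = g·t = 23.3 m/s.
Total time = 1.78 + 2.37 = 4.16 s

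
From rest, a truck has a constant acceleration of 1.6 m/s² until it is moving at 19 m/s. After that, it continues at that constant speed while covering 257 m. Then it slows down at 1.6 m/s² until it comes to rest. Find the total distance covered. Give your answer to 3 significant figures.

Phase 1 (accelerating): v₀ = 0 m/s, a = 1.6 m/s².
v = v₀ + at → t = (19 − 0) / 1.6 = 11.9 s
v² = v₀² + 2aΔx → Δx = (19² − 0²)/(2·1.6) = 113 m

Phase 2 (constant speed): v₀ = 19.0 m/s, a = 0 m/s².
Constant speed: t = d/v = 257/19.0 = 13.5 s

Phase 3 (decelerating): v₀ = 19.0 m/s, a = -1.6 m/s².
v = v₀ + at → t = (0 − 19.0) / -1.6 = 11.9 s
v² = v₀² + 2aΔx → Δx = (0² − 19.0²)/(2·-1.6) = 113 m
Total distance = 113 + 257 + 113 = 483 m

483 m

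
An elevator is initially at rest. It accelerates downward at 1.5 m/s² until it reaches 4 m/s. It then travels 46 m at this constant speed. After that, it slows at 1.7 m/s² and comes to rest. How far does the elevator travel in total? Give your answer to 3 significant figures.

Phase 1 (accelerating): v₀ = 0 m/s, a = 1.5 m/s².
v = v₀ + at → t = (4 − 0) / 1.5 = 2.67 s
v² = v₀² + 2aΔx → Δx = (4² − 0²)/(2·1.5) = 5.33 m

Phase 2 (constant speed): v₀ = 4.00 m/s, a = 0 m/s².
Constant speed: t = d/v = 46/4.00 = 11.5 s

Phase 3 (decelerating): v₀ = 4.00 m/s, a = -1.7 m/s².
v = v₀ + at → t = (0 − 4.00) / -1.7 = 2.35 s
v² = v₀² + 2aΔx → Δx = (0² − 4.00²)/(2·-1.7) = 4.71 m
Total distance = 5.33 + 46.0 + 4.71 = 56.0 m

56.0 m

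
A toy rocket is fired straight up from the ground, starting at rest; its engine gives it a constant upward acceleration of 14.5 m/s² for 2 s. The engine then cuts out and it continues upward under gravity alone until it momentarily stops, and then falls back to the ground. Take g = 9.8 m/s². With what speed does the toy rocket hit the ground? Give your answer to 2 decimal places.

Phase 1 (powered ascent): v₀ = 0 m/s, a = 14.5 m/s².
v = v₀ + at = 0 + (14.5)(2) = 29.0 m/s
Δx = v₀t + ½at² = 0·2 + 0.5·14.5·2² = 29.0 m

Phase 2 (coasting upward): v₀ = 29.0 m/s, a = -9.8 m/s².
v = v₀ + at → t = (0 − 29.0) / -9.8 = 2.96 s
v² = v₀² + 2aΔx → Δx = (0² − 29.0²)/(2·-9.8) = 42.9 m

Phase 3 (free fall): v₀ = 0 m/s, a = -9.8 m/s².
Falls 71.9 m from rest: t = √(2·71.9/9.8) = 3.83 s; v = g·t = 37.5 m/s.
Impact speed = 37.5 m/s

37.54 m/s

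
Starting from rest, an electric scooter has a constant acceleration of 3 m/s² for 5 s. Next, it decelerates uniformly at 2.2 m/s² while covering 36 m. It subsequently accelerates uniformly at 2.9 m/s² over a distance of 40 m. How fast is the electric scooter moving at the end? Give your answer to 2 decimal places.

17.28 m/s

Phase 1 (accelerating): v₀ = 0 m/s, a = 3 m/s².
v = v₀ + at = 0 + (3)(5) = 15.0 m/s
Δx = v₀t + ½at² = 0·5 + 0.5·3·5² = 37.5 m

Phase 2 (decelerating): v₀ = 15.0 m/s, a = -2.2 m/s².
v² = v₀² + 2aΔx = 15.0² + 2·-2.2·36 = 66.6 → v = 8.16 m/s
t = (v − v₀)/a = (8.16 − 15.0)/-2.2 = 3.11 s

Phase 3 (accelerating): v₀ = 8.16 m/s, a = 2.9 m/s².
v² = v₀² + 2aΔx = 8.16² + 2·2.9·40 = 299 → v = 17.3 m/s
t = (v − v₀)/a = (17.3 − 8.16)/2.9 = 3.14 s
Final speed = 17.3 m/s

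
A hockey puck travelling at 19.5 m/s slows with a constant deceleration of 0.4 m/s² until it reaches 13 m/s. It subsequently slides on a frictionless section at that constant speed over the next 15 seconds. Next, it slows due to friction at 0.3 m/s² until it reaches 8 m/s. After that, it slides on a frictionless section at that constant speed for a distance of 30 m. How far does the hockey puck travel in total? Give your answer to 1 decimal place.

Phase 1 (decelerating): v₀ = 19.5 m/s, a = -0.4 m/s².
v = v₀ + at → t = (13 − 19.5) / -0.4 = 16.2 s
v² = v₀² + 2aΔx → Δx = (13² − 19.5²)/(2·-0.4) = 264 m

Phase 2 (constant speed): v₀ = 13.0 m/s, a = 0 m/s².
v = v₀ + at = 13.0 + (0)(15) = 13.0 m/s
Δx = v₀t + ½at² = 13.0·15 + 0.5·0·15² = 195 m

Phase 3 (decelerating): v₀ = 13.0 m/s, a = -0.3 m/s².
v = v₀ + at → t = (8 − 13.0) / -0.3 = 16.7 s
v² = v₀² + 2aΔx → Δx = (8² − 13.0²)/(2·-0.3) = 175 m

Phase 4 (constant speed): v₀ = 8.00 m/s, a = 0 m/s².
Constant speed: t = d/v = 30/8.00 = 3.75 s
Total distance = 264 + 195 + 175 + 30.0 = 664 m

664.1 m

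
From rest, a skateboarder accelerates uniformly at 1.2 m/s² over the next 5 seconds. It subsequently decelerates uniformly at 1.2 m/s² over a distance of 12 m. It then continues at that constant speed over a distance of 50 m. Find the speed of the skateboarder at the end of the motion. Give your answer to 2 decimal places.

2.68 m/s

Phase 1 (accelerating): v₀ = 0 m/s, a = 1.2 m/s².
v = v₀ + at = 0 + (1.2)(5) = 6.00 m/s
Δx = v₀t + ½at² = 0·5 + 0.5·1.2·5² = 15.0 m

Phase 2 (decelerating): v₀ = 6.00 m/s, a = -1.2 m/s².
v² = v₀² + 2aΔx = 6.00² + 2·-1.2·12 = 7.20 → v = 2.68 m/s
t = (v − v₀)/a = (2.68 − 6.00)/-1.2 = 2.76 s

Phase 3 (constant speed): v₀ = 2.68 m/s, a = 0 m/s².
Constant speed: t = d/v = 50/2.68 = 18.6 s
Final speed = 2.68 m/s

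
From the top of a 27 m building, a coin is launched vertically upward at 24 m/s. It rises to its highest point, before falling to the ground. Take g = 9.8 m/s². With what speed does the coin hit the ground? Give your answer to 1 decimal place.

Phase 1 (rising): v₀ = 24.0 m/s, a = -9.8 m/s².
v = v₀ + at → t = (0 − 24.0) / -9.8 = 2.45 s
v² = v₀² + 2aΔx → Δx = (0² − 24.0²)/(2·-9.8) = 29.4 m

Phase 2 (falling): v₀ = 0 m/s, a = -9.8 m/s².
Falls 56.4 m from rest: t = √(2·56.4/9.8) = 3.39 s; v = g·t = 33.2 m/s.
Final speed = 33.2 m/s

33.2 m/s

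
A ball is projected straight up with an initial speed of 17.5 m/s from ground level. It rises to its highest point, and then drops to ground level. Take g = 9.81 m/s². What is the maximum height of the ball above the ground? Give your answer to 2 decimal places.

15.61 m

Phase 1 (rising): v₀ = 17.5 m/s, a = -9.81 m/s².
v = v₀ + at → t = (0 − 17.5) / -9.81 = 1.78 s
v² = v₀² + 2aΔx → Δx = (0² − 17.5²)/(2·-9.81) = 15.6 m
Maximum height = 15.6 m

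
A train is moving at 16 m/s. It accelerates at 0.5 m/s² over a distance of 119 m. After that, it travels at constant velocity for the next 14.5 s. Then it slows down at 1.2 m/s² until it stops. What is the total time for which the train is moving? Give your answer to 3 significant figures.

37.4 s

Phase 1 (accelerating): v₀ = 16.0 m/s, a = 0.5 m/s².
v² = v₀² + 2aΔx = 16.0² + 2·0.5·119 = 375 → v = 19.4 m/s
t = (v − v₀)/a = (19.4 − 16.0)/0.5 = 6.73 s

Phase 2 (constant speed): v₀ = 19.4 m/s, a = 0 m/s².
v = v₀ + at = 19.4 + (0)(14.5) = 19.4 m/s
Δx = v₀t + ½at² = 19.4·14.5 + 0.5·0·14.5² = 281 m

Phase 3 (decelerating): v₀ = 19.4 m/s, a = -1.2 m/s².
v = v₀ + at → t = (0 − 19.4) / -1.2 = 16.1 s
v² = v₀² + 2aΔx → Δx = (0² − 19.4²)/(2·-1.2) = 156 m
Total time = 6.73 + 14.5 + 16.1 = 37.4 s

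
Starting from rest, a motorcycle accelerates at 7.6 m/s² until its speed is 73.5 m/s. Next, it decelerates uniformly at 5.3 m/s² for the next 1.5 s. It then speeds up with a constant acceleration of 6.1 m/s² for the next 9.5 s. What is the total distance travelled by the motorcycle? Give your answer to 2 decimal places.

Phase 1 (accelerating): v₀ = 0 m/s, a = 7.6 m/s².
v = v₀ + at → t = (73.5 − 0) / 7.6 = 9.67 s
v² = v₀² + 2aΔx → Δx = (73.5² − 0²)/(2·7.6) = 355 m

Phase 2 (decelerating): v₀ = 73.5 m/s, a = -5.3 m/s².
v = v₀ + at = 73.5 + (-5.3)(1.5) = 65.5 m/s
Δx = v₀t + ½at² = 73.5·1.5 + 0.5·-5.3·1.5² = 104 m

Phase 3 (accelerating): v₀ = 65.5 m/s, a = 6.1 m/s².
v = v₀ + at = 65.5 + (6.1)(9.5) = 124 m/s
Δx = v₀t + ½at² = 65.5·9.5 + 0.5·6.1·9.5² = 898 m
Total distance = 355 + 104 + 898 = 1360 m

1357.69 m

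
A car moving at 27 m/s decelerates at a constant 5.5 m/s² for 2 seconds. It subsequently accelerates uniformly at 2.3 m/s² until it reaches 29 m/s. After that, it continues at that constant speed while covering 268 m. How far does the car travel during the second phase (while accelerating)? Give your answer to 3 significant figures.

127 m

Phase 1 (decelerating): v₀ = 27.0 m/s, a = -5.5 m/s².
v = v₀ + at = 27.0 + (-5.5)(2) = 16.0 m/s
Δx = v₀t + ½at² = 27.0·2 + 0.5·-5.5·2² = 43.0 m

Phase 2 (accelerating): v₀ = 16.0 m/s, a = 2.3 m/s².
v = v₀ + at → t = (29 − 16.0) / 2.3 = 5.65 s
v² = v₀² + 2aΔx → Δx = (29² − 16.0²)/(2·2.3) = 127 m
Distance in phase 2 = 127 m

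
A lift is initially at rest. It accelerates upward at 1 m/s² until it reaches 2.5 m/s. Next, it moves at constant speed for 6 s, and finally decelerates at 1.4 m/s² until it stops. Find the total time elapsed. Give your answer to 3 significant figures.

10.3 s

Phase 1 (accelerating): v₀ = 0 m/s, a = 1 m/s².
v = v₀ + at → t = (2.5 − 0) / 1 = 2.50 s
v² = v₀² + 2aΔx → Δx = (2.5² − 0²)/(2·1) = 3.12 m

Phase 2 (constant speed): v₀ = 2.50 m/s, a = 0 m/s².
v = v₀ + at = 2.50 + (0)(6) = 2.50 m/s
Δx = v₀t + ½at² = 2.50·6 + 0.5·0·6² = 15.0 m

Phase 3 (decelerating): v₀ = 2.50 m/s, a = -1.4 m/s².
v = v₀ + at → t = (0 − 2.50) / -1.4 = 1.79 s
v² = v₀² + 2aΔx → Δx = (0² − 2.50²)/(2·-1.4) = 2.23 m
Total time = 2.50 + 6.00 + 1.79 = 10.3 s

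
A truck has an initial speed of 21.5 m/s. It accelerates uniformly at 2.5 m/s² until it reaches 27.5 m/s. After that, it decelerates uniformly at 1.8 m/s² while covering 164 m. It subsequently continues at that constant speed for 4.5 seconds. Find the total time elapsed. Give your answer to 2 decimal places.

15.02 s

Phase 1 (accelerating): v₀ = 21.5 m/s, a = 2.5 m/s².
v = v₀ + at → t = (27.5 − 21.5) / 2.5 = 2.40 s
v² = v₀² + 2aΔx → Δx = (27.5² − 21.5²)/(2·2.5) = 58.8 m

Phase 2 (decelerating): v₀ = 27.5 m/s, a = -1.8 m/s².
v² = v₀² + 2aΔx = 27.5² + 2·-1.8·164 = 166 → v = 12.9 m/s
t = (v − v₀)/a = (12.9 − 27.5)/-1.8 = 8.12 s

Phase 3 (constant speed): v₀ = 12.9 m/s, a = 0 m/s².
v = v₀ + at = 12.9 + (0)(4.5) = 12.9 m/s
Δx = v₀t + ½at² = 12.9·4.5 + 0.5·0·4.5² = 58.0 m
Total time = 2.40 + 8.12 + 4.50 = 15.0 s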